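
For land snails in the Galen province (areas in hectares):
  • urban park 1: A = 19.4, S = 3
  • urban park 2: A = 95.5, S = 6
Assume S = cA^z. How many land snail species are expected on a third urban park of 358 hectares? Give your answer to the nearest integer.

z = ln(6/3) / ln(95.5/19.4) = 0.6931 / 1.5939 = 0.4349
c = 3 / 19.4^0.4349 = 3 / 3.631 = 0.8262
S₃ = 0.8262 × 358^0.4349 = 0.8262 × 12.9 ≈ 10.66

11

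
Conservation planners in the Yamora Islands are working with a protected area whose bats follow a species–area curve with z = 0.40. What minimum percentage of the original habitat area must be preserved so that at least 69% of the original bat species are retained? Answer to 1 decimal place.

39.5%

Need (A_new/A_old)^0.4 = 0.69, so A_new/A_old = 0.69^(1/0.4) = 0.69^2.5
ln(A_new/A_old) = ln 0.69 / 0.4 = -0.3711 / 0.4 = -0.9277
A_new/A_old = e^-0.9277 ≈ 0.3955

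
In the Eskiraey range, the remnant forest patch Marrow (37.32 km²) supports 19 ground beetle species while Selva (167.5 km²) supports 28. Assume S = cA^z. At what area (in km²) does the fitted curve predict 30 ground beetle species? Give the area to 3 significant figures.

219 km²

z = ln(28/19) / ln(167.5/37.32) = 0.3878 / 1.5015 = 0.2583
c = 19 / 37.32^0.2583 = 19 / 2.547 = 7.461
A = (30/7.461)^(1/0.2583) ⇒ ln A = ln(4.021)/0.2583 = 5.3881
A = e^5.3881 ≈ 218.8 km²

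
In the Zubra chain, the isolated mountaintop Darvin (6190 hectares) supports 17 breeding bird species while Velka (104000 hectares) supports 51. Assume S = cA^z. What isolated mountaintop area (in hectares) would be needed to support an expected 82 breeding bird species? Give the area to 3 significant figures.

z = ln(51/17) / ln(104000/6190) = 1.0986 / 2.8215 = 0.3894
c = 17 / 6190^0.3894 = 17 / 29.95 = 0.5676
A = (82/0.5676)^(1/0.3894) ⇒ ln A = ln(144.5)/0.3894 = 12.7718
A = e^12.7718 ≈ 352134 hectares

352000 hectares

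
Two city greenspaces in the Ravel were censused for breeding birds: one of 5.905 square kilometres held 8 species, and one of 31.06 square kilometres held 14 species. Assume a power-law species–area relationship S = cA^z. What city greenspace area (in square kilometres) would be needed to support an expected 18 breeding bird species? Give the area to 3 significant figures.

65.5 square kilometres

z = ln(14/8) / ln(31.06/5.905) = 0.5596 / 1.6601 = 0.3371
c = 8 / 5.905^0.3371 = 8 / 1.82 = 4.397
A = (18/4.397)^(1/0.3371) ⇒ ln A = ln(4.094)/0.3371 = 4.1815
A = e^4.1815 ≈ 65.46 square kilometres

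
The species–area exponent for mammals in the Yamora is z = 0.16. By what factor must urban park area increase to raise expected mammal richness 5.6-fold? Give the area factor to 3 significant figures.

(A₂/A₁)^0.16 = 5.6, so A₂/A₁ = 5.6^(1/0.16) = 5.6^6.25
ln(A₂/A₁) = ln 5.6 / 0.16 = 1.7228 / 0.16 = 10.7673
A₂/A₁ = e^10.7673 ≈ 47443

47400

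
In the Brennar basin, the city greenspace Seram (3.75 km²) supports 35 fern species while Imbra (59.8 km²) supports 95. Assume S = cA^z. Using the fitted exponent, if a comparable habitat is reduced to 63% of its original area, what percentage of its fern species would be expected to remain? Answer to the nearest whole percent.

85%

z = ln(95/35) / ln(59.8/3.75) = 0.9985 / 2.7692 = 0.3606
S_new/S_old = (A_new/A_old)^z = 0.63^0.3606 = exp(0.3606 × -0.4620) = 0.8465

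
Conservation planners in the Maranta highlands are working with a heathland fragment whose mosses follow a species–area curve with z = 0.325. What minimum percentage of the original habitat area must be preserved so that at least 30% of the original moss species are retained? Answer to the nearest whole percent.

Need (A_new/A_old)^0.325 = 0.3, so A_new/A_old = 0.3^(1/0.325) = 0.3^3.077
ln(A_new/A_old) = ln 0.3 / 0.325 = -1.2040 / 0.325 = -3.7045
A_new/A_old = e^-3.7045 ≈ 0.02461

2%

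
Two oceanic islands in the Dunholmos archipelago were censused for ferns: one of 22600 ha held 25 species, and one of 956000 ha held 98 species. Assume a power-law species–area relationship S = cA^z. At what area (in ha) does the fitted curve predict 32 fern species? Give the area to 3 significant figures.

z = ln(98/25) / ln(956000/22600) = 1.3661 / 3.7448 = 0.3648
c = 25 / 22600^0.3648 = 25 / 38.76 = 0.645
A = (32/0.645)^(1/0.3648) ⇒ ln A = ln(49.61)/0.3648 = 10.7024
A = e^10.7024 ≈ 44463 ha

44500 ha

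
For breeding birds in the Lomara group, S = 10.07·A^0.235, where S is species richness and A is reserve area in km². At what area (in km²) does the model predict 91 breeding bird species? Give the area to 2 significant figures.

12000 km²

91 = 10.07 × A^0.235  ⇒  A^0.235 = 91/10.07 = 9.037
ln A = ln(9.037) / 0.235 = 2.2013 / 0.235 = 9.3672
A = e^9.3672 ≈ 11699 km²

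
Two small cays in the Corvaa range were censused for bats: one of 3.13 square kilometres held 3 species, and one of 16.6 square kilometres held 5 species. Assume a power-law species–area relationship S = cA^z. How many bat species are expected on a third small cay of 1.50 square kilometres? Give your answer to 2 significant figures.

2.4

z = ln(5/3) / ln(16.6/3.13) = 0.5108 / 1.6684 = 0.3062
c = 3 / 3.13^0.3062 = 3 / 1.418 = 2.115
S₃ = 2.115 × 1.5^0.3062 = 2.115 × 1.132 ≈ 2.395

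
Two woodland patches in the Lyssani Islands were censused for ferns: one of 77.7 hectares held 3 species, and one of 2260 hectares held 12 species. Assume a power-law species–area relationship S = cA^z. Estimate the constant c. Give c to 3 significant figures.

z = ln(S₂/S₁) / ln(A₂/A₁) = ln(12/3) / ln(2260/77.7) = 1.3863 / 3.3703 = 0.4113
c = S₁ / A₁^z = 3 / 77.7^0.4113 = 3 / 5.992 = 0.5006

0.501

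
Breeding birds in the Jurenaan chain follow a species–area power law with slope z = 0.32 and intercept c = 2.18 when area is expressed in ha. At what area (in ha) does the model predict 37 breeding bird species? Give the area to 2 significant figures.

37 = 2.18 × A^0.32  ⇒  A^0.32 = 37/2.18 = 16.97
ln A = ln(16.97) / 0.32 = 2.8316 / 0.32 = 8.8487
A = e^8.8487 ≈ 6966 ha

7000 ha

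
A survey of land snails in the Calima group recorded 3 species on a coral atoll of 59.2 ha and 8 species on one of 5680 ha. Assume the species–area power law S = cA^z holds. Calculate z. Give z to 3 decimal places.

0.215

Taking logs: ln S = ln c + z ln A, so z = (ln S₂ − ln S₁)/(ln A₂ − ln A₁).
z = ln(8/3) / ln(5680/59.2) = ln(2.667) / ln(95.95) = 0.9808 / 4.5638 = 0.2149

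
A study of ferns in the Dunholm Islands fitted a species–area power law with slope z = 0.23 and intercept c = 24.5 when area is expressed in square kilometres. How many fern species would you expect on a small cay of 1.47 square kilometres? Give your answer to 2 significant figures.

S = 24.5 × 1.47^0.23
ln S = ln 24.5 + 0.23 × ln 1.47 = 3.1987 + 0.23 × 0.3853 = 3.2873
S = e^3.2873 ≈ 26.77

27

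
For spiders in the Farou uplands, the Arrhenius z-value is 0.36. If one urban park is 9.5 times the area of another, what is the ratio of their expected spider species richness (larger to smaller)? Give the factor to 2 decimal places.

2.25

S₂/S₁ = (A₂/A₁)^z = 9.5^0.36
ln(S₂/S₁) = 0.36 × ln 9.5 = 0.36 × 2.2513 = 0.8105
S₂/S₁ = e^0.8105 ≈ 2.249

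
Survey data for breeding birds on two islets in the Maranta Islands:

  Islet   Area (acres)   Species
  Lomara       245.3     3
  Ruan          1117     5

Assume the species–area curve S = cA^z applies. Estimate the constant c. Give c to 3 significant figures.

z = ln(S₂/S₁) / ln(A₂/A₁) = ln(5/3) / ln(1117/245.3) = 0.5108 / 1.5159 = 0.3370
c = S₁ / A₁^z = 3 / 245.3^0.3370 = 3 / 6.387 = 0.4697

0.470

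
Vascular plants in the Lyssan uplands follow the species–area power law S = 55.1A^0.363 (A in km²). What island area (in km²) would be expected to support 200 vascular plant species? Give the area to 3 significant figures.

34.9 km²

200 = 55.1 × A^0.363  ⇒  A^0.363 = 200/55.1 = 3.63
ln A = ln(3.63) / 0.363 = 1.2892 / 0.363 = 3.5514
A = e^3.5514 ≈ 34.86 km²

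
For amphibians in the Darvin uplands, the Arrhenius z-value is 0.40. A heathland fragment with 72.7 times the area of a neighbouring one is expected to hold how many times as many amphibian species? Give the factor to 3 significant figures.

S₂/S₁ = (A₂/A₁)^z = 72.7^0.4
ln(S₂/S₁) = 0.4 × ln 72.7 = 0.4 × 4.2863 = 1.7145
S₂/S₁ = e^1.7145 ≈ 5.554

5.55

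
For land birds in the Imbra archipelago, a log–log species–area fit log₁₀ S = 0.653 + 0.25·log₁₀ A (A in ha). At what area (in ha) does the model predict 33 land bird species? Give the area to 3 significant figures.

2900 ha

33 = 4.498 × A^0.25  ⇒  A^0.25 = 33/4.498 = 7.337
ln A = ln(7.337) / 0.25 = 1.9929 / 0.25 = 7.9717
A = e^7.9717 ≈ 2898 ha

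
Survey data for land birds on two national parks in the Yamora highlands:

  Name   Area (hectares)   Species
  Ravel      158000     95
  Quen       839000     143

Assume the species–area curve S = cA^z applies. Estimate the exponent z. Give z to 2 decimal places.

0.24

Taking logs: ln S = ln c + z ln A, so z = (ln S₂ − ln S₁)/(ln A₂ − ln A₁).
z = ln(143/95) / ln(839000/158000) = ln(1.505) / ln(5.31) = 0.4090 / 1.6696 = 0.2449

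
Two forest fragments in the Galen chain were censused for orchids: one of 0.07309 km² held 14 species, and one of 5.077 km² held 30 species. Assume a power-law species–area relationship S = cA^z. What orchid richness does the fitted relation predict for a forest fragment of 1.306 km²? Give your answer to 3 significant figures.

z = ln(30/14) / ln(5.077/0.07309) = 0.7621 / 4.2408 = 0.1797
c = 14 / 0.07309^0.1797 = 14 / 0.6249 = 22.4
S₃ = 22.4 × 1.306^0.1797 = 22.4 × 1.049 ≈ 23.5

23.5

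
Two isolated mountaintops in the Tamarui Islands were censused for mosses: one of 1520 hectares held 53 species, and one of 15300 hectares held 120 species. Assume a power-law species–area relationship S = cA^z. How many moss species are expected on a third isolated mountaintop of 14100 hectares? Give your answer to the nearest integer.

z = ln(120/53) / ln(15300/1520) = 0.8172 / 2.3091 = 0.3539
c = 53 / 1520^0.3539 = 53 / 13.37 = 3.965
S₃ = 3.965 × 14100^0.3539 = 3.965 × 29.4 ≈ 116.6

117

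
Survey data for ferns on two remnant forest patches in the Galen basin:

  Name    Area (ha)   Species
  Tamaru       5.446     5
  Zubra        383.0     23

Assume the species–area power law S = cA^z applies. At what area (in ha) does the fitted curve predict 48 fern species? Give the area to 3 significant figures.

2980 ha

z = ln(23/5) / ln(383/5.446) = 1.5261 / 4.2532 = 0.3588
c = 5 / 5.446^0.3588 = 5 / 1.837 = 2.722
A = (48/2.722)^(1/0.3588) ⇒ ln A = ln(17.64)/0.3588 = 7.9985
A = e^7.9985 ≈ 2976 ha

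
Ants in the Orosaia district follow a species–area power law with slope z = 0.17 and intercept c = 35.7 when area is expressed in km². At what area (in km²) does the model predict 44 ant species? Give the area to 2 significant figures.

3.4 km²

44 = 35.7 × A^0.17  ⇒  A^0.17 = 44/35.7 = 1.232
ln A = ln(1.232) / 0.17 = 0.2090 / 0.17 = 1.2296
A = e^1.2296 ≈ 3.42 km²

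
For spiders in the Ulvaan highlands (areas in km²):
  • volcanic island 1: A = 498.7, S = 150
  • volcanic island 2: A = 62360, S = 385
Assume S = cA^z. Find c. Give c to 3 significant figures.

44.6

z = ln(S₂/S₁) / ln(A₂/A₁) = ln(385/150) / ln(62360/498.7) = 0.9426 / 4.8287 = 0.1952
c = S₁ / A₁^z = 150 / 498.7^0.1952 = 150 / 3.362 = 44.61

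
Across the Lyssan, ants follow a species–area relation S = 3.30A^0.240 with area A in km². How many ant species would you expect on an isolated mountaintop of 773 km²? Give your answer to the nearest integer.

16 species

S = 3.3 × 773^0.24 = 3.3 × 4.934 ≈ 16.28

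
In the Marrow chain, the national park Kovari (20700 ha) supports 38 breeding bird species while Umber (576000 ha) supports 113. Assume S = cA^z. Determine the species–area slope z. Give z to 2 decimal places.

Taking logs: ln S = ln c + z ln A, so z = (ln S₂ − ln S₁)/(ln A₂ − ln A₁).
z = ln(113/38) / ln(576000/20700) = ln(2.974) / ln(27.83) = 1.0898 / 3.3260 = 0.3277

0.33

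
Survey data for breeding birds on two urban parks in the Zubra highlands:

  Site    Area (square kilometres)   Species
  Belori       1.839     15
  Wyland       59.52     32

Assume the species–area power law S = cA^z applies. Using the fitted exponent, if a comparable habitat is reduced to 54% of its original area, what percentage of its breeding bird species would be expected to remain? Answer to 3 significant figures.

z = ln(32/15) / ln(59.52/1.839) = 0.7577 / 3.4771 = 0.2179
S_new/S_old = (A_new/A_old)^z = 0.54^0.2179 = exp(0.2179 × -0.6162) = 0.8744

87.4%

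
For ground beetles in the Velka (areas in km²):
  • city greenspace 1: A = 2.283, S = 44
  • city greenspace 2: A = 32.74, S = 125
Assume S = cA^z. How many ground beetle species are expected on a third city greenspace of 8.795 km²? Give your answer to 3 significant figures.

z = ln(125/44) / ln(32.74/2.283) = 1.0441 / 2.6631 = 0.3921
c = 44 / 2.283^0.3921 = 44 / 1.382 = 31.83
S₃ = 31.83 × 8.795^0.3921 = 31.83 × 2.345 ≈ 74.66

74.7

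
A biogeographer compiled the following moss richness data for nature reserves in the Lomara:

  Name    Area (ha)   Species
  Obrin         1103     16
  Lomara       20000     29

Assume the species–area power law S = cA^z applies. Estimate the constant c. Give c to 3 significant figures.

3.80

z = ln(S₂/S₁) / ln(A₂/A₁) = ln(29/16) / ln(20000/1103) = 0.5947 / 2.8977 = 0.2052
c = S₁ / A₁^z = 16 / 1103^0.2052 = 16 / 4.212 = 3.799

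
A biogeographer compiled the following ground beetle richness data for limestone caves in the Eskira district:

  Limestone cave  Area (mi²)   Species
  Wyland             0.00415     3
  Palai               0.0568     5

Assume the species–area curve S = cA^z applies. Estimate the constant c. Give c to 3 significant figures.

z = ln(S₂/S₁) / ln(A₂/A₁) = ln(5/3) / ln(0.0568/0.00415) = 0.5108 / 2.6164 = 0.1952
c = S₁ / A₁^z = 3 / 0.00415^0.1952 = 3 / 0.3427 = 8.753

8.75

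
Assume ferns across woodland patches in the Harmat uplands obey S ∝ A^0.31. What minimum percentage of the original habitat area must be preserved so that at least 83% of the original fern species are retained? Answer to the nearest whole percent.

55%

Need (A_new/A_old)^0.31 = 0.83, so A_new/A_old = 0.83^(1/0.31) = 0.83^3.226
ln(A_new/A_old) = ln 0.83 / 0.31 = -0.1863 / 0.31 = -0.6011
A_new/A_old = e^-0.6011 ≈ 0.5482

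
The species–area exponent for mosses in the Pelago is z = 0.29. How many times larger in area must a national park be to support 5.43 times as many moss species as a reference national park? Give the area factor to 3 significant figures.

(A₂/A₁)^0.29 = 5.43, so A₂/A₁ = 5.43^(1/0.29) = 5.43^3.448
ln(A₂/A₁) = ln 5.43 / 0.29 = 1.6919 / 0.29 = 5.8343
A₂/A₁ = e^5.8343 ≈ 341.8

342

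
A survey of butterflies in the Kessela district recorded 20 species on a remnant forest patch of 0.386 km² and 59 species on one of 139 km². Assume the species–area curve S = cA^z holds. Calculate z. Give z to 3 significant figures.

Taking logs: ln S = ln c + z ln A, so z = (ln S₂ − ln S₁)/(ln A₂ − ln A₁).
z = ln(59/20) / ln(139/0.386) = ln(2.95) / ln(360.1) = 1.0818 / 5.8864 = 0.1838

0.184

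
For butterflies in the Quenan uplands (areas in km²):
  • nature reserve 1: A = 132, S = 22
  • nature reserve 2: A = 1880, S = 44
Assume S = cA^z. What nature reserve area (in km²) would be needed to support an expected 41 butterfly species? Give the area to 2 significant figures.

1400 km²

z = ln(44/22) / ln(1880/132) = 0.6931 / 2.6562 = 0.2610
c = 22 / 132^0.2610 = 22 / 3.576 = 6.153
A = (41/6.153)^(1/0.2610) ⇒ ln A = ln(6.664)/0.2610 = 7.2684
A = e^7.2684 ≈ 1434 km²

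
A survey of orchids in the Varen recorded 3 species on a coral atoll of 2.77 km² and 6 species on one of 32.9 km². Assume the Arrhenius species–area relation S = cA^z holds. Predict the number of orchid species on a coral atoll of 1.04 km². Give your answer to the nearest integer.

z = ln(6/3) / ln(32.9/2.77) = 0.6931 / 2.4746 = 0.2801
c = 3 / 2.77^0.2801 = 3 / 1.33 = 2.255
S₃ = 2.255 × 1.04^0.2801 = 2.255 × 1.011 ≈ 2.28

2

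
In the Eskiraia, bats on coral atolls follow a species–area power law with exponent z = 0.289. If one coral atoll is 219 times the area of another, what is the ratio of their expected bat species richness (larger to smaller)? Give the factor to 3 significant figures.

S₂/S₁ = (A₂/A₁)^z = 219^0.289
ln(S₂/S₁) = 0.289 × ln 219 = 0.289 × 5.3891 = 1.5574
S₂/S₁ = e^1.5574 ≈ 4.747

4.75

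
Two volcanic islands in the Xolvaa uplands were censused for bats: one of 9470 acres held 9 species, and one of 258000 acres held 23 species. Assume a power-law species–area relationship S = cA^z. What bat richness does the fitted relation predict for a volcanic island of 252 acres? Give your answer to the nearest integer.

3

z = ln(23/9) / ln(258000/9470) = 0.9383 / 3.3048 = 0.2839
c = 9 / 9470^0.2839 = 9 / 13.46 = 0.6688
S₃ = 0.6688 × 252^0.2839 = 0.6688 × 4.806 ≈ 3.214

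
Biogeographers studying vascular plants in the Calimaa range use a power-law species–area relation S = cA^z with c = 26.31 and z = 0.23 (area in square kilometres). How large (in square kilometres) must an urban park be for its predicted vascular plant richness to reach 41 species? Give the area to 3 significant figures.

41 = 26.31 × A^0.23  ⇒  A^0.23 = 41/26.31 = 1.558
ln A = ln(1.558) / 0.23 = 0.4436 / 0.23 = 1.9288
A = e^1.9288 ≈ 6.881 square kilometres

6.88 square kilometres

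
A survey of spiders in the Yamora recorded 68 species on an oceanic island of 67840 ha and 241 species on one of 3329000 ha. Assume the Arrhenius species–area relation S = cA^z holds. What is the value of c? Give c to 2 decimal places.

z = ln(S₂/S₁) / ln(A₂/A₁) = ln(241/68) / ln(3329000/67840) = 1.2653 / 3.8933 = 0.3250
c = S₁ / A₁^z = 68 / 67840^0.3250 = 68 / 37.17 = 1.829

1.83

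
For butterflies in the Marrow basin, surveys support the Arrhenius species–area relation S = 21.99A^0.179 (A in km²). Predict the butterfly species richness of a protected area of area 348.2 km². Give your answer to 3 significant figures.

S = 21.99 × 348.2^0.179
ln S = ln 21.99 + 0.179 × ln 348.2 = 3.0906 + 0.179 × 5.8528 = 4.1382
S = e^4.1382 ≈ 62.69

62.7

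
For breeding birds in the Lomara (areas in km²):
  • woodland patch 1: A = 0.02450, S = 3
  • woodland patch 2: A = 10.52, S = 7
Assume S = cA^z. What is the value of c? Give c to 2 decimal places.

z = ln(S₂/S₁) / ln(A₂/A₁) = ln(7/3) / ln(10.52/0.0245) = 0.8473 / 6.0624 = 0.1398
c = S₁ / A₁^z = 3 / 0.0245^0.1398 = 3 / 0.5955 = 5.038

5.04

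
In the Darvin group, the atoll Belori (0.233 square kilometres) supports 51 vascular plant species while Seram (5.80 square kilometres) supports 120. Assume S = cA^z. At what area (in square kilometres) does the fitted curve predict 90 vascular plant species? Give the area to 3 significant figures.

z = ln(120/51) / ln(5.8/0.233) = 0.8557 / 3.2146 = 0.2662
c = 51 / 0.233^0.2662 = 51 / 0.6786 = 75.16
A = (90/75.16)^(1/0.2662) ⇒ ln A = ln(1.197)/0.2662 = 0.6771
A = e^0.6771 ≈ 1.968 square kilometres

1.97 square kilometres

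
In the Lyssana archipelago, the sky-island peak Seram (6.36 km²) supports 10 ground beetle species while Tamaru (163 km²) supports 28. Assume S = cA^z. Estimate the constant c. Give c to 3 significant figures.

z = ln(S₂/S₁) / ln(A₂/A₁) = ln(28/10) / ln(163/6.36) = 1.0296 / 3.2437 = 0.3174
c = S₁ / A₁^z = 10 / 6.36^0.3174 = 10 / 1.799 = 5.559

5.56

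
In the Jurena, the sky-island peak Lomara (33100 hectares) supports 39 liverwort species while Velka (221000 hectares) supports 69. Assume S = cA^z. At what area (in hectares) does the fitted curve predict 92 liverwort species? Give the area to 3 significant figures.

576000 hectares

z = ln(69/39) / ln(221000/33100) = 0.5705 / 1.8986 = 0.3005
c = 39 / 33100^0.3005 = 39 / 22.82 = 1.709
A = (92/1.709)^(1/0.3005) ⇒ ln A = ln(53.82)/0.3005 = 13.2633
A = e^13.2633 ≈ 575648 hectares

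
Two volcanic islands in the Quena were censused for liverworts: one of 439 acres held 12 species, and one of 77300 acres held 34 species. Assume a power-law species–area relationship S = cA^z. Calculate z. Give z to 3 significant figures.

Taking logs: ln S = ln c + z ln A, so z = (ln S₂ − ln S₁)/(ln A₂ − ln A₁).
z = ln(34/12) / ln(77300/439) = ln(2.833) / ln(176.1) = 1.0415 / 5.1709 = 0.2014

0.201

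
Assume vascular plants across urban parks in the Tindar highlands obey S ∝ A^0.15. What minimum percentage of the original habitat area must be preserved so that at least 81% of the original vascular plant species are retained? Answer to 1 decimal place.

Need (A_new/A_old)^0.15 = 0.81, so A_new/A_old = 0.81^(1/0.15) = 0.81^6.667
ln(A_new/A_old) = ln 0.81 / 0.15 = -0.2107 / 0.15 = -1.4048
A_new/A_old = e^-1.4048 ≈ 0.2454

24.5%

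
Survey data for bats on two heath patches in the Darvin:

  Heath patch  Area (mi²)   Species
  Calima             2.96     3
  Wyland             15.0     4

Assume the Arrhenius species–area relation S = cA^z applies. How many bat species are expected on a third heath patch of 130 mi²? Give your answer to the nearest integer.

z = ln(4/3) / ln(15/2.96) = 0.2877 / 1.6229 = 0.1773
c = 3 / 2.96^0.1773 = 3 / 1.212 = 2.475
S₃ = 2.475 × 130^0.1773 = 2.475 × 2.37 ≈ 5.866

6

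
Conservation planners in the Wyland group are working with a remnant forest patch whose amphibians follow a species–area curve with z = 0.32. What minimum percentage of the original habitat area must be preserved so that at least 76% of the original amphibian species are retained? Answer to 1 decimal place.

Need (A_new/A_old)^0.32 = 0.76, so A_new/A_old = 0.76^(1/0.32) = 0.76^3.125
ln(A_new/A_old) = ln 0.76 / 0.32 = -0.2744 / 0.32 = -0.8576
A_new/A_old = e^-0.8576 ≈ 0.4242

42.4%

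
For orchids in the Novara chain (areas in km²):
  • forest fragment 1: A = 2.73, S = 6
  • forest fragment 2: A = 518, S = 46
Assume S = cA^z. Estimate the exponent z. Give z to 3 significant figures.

0.388

Taking logs: ln S = ln c + z ln A, so z = (ln S₂ − ln S₁)/(ln A₂ − ln A₁).
z = ln(46/6) / ln(518/2.73) = ln(7.667) / ln(189.7) = 2.0369 / 5.2457 = 0.3883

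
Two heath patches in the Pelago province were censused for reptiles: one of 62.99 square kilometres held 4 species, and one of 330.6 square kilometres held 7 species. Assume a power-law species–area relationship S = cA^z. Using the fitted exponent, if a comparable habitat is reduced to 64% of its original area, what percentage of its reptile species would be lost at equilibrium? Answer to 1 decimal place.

14.0%

z = ln(7/4) / ln(330.6/62.99) = 0.5596 / 1.6579 = 0.3375
S_new/S_old = (A_new/A_old)^z = 0.64^0.3375 = exp(0.3375 × -0.4463) = 0.8602
Fraction lost = 1 − 0.8602 = 0.1398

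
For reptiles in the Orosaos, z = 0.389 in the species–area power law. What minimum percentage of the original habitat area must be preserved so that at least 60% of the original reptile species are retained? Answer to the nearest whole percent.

Need (A_new/A_old)^0.389 = 0.6, so A_new/A_old = 0.6^(1/0.389) = 0.6^2.571
ln(A_new/A_old) = ln 0.6 / 0.389 = -0.5108 / 0.389 = -1.3132
A_new/A_old = e^-1.3132 ≈ 0.269

27%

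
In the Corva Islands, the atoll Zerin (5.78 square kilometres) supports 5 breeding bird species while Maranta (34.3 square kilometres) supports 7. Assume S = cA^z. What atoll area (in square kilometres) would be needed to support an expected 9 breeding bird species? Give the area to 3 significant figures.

130 square kilometres

z = ln(7/5) / ln(34.3/5.78) = 0.3365 / 1.7807 = 0.1890
c = 5 / 5.78^0.1890 = 5 / 1.393 = 3.589
A = (9/3.589)^(1/0.1890) ⇒ ln A = ln(2.507)/0.1890 = 4.8652
A = e^4.8652 ≈ 129.7 square kilometres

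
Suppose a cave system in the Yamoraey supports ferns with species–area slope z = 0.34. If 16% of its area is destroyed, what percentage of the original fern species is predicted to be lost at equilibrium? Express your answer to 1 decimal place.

5.8%

S_new/S_old = (A_new/A_old)^z = 0.84^0.34
= exp(0.34 × ln 0.84) = exp(0.34 × -0.1744) = exp(-0.0593) ≈ 0.9424
Fraction lost = 1 − 0.9424 = 0.05756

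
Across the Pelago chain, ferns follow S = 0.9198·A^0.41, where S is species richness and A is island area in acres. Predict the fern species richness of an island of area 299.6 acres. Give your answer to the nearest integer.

10 species

S = 0.9198 × 299.6^0.41
ln S = ln 0.9198 + 0.41 × ln 299.6 = -0.0836 + 0.41 × 5.7024 = 2.2544
S = e^2.2544 ≈ 9.53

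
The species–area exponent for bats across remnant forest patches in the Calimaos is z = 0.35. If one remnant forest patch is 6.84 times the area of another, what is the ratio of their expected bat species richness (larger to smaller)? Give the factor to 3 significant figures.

1.96

S₂/S₁ = (A₂/A₁)^z = 6.84^0.35
ln(S₂/S₁) = 0.35 × ln 6.84 = 0.35 × 1.9228 = 0.6730
S₂/S₁ = e^0.6730 ≈ 1.96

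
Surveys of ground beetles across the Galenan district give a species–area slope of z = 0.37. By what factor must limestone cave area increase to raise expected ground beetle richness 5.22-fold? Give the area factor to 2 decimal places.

(A₂/A₁)^0.37 = 5.22, so A₂/A₁ = 5.22^(1/0.37) = 5.22^2.703
ln(A₂/A₁) = ln 5.22 / 0.37 = 1.6525 / 0.37 = 4.4662
A₂/A₁ = e^4.4662 ≈ 87.03

87.03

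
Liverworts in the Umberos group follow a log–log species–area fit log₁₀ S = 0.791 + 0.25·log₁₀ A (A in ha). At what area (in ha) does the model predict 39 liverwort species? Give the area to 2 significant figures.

39 = 6.18 × A^0.25  ⇒  A^0.25 = 39/6.18 = 6.311
ln A = ln(6.311) / 0.25 = 1.8422 / 0.25 = 7.3689
A = e^7.3689 ≈ 1586 ha

1600 ha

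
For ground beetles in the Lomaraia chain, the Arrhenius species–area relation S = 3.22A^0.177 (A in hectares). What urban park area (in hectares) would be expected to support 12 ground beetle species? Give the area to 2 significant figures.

1700 hectares

12 = 3.22 × A^0.177  ⇒  A^0.177 = 12/3.22 = 3.727
ln A = ln(3.727) / 0.177 = 1.3155 / 0.177 = 7.4323
A = e^7.4323 ≈ 1690 hectares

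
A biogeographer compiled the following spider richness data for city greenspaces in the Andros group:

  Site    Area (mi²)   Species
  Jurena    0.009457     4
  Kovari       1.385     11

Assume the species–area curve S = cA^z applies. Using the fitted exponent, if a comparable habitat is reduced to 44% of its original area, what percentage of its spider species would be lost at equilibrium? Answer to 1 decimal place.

15.3%

z = ln(11/4) / ln(1.385/0.009457) = 1.0116 / 4.9867 = 0.2029
S_new/S_old = (A_new/A_old)^z = 0.44^0.2029 = exp(0.2029 × -0.8210) = 0.8466
Fraction lost = 1 − 0.8466 = 0.1534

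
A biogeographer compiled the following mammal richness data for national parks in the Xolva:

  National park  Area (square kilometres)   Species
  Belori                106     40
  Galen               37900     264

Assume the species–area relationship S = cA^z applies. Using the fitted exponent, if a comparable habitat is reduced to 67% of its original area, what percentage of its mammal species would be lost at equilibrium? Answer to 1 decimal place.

12.1%

z = ln(264/40) / ln(37900/106) = 1.8871 / 5.8793 = 0.3210
S_new/S_old = (A_new/A_old)^z = 0.67^0.3210 = exp(0.3210 × -0.4005) = 0.8794
Fraction lost = 1 − 0.8794 = 0.1206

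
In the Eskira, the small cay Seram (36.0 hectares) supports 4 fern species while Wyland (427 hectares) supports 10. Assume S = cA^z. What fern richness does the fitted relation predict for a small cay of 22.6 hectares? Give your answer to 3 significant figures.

3.37

z = ln(10/4) / ln(427/36) = 0.9163 / 2.4733 = 0.3705
c = 4 / 36^0.3705 = 4 / 3.772 = 1.06
S₃ = 1.06 × 22.6^0.3705 = 1.06 × 3.174 ≈ 3.366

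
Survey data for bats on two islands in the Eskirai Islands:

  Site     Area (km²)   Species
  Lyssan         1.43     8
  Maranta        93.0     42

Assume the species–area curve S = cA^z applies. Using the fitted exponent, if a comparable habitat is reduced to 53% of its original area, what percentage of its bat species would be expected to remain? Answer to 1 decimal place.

z = ln(42/8) / ln(93/1.43) = 1.6582 / 4.1749 = 0.3972
S_new/S_old = (A_new/A_old)^z = 0.53^0.3972 = exp(0.3972 × -0.6349) = 0.7771

77.7%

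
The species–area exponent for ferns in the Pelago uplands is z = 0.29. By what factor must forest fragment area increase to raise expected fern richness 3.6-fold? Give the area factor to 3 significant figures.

(A₂/A₁)^0.29 = 3.6, so A₂/A₁ = 3.6^(1/0.29) = 3.6^3.448
ln(A₂/A₁) = ln 3.6 / 0.29 = 1.2809 / 0.29 = 4.4170
A₂/A₁ = e^4.4170 ≈ 82.85

82.8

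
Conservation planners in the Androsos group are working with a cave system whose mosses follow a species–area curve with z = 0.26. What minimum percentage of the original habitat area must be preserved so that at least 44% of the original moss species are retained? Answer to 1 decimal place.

Need (A_new/A_old)^0.26 = 0.44, so A_new/A_old = 0.44^(1/0.26) = 0.44^3.846
ln(A_new/A_old) = ln 0.44 / 0.26 = -0.8210 / 0.26 = -3.1576
A_new/A_old = e^-3.1576 ≈ 0.04253

4.3%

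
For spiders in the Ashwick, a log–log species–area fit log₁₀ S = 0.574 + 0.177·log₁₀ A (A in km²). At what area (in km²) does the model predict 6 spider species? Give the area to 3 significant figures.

14.2 km²

6 = 3.75 × A^0.177  ⇒  A^0.177 = 6/3.75 = 1.6
ln A = ln(1.6) / 0.177 = 0.4701 / 0.177 = 2.6558
A = e^2.6558 ≈ 14.24 km²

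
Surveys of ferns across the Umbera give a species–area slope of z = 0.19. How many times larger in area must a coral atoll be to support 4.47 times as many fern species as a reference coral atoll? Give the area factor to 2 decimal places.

(A₂/A₁)^0.19 = 4.47, so A₂/A₁ = 4.47^(1/0.19) = 4.47^5.263
ln(A₂/A₁) = ln 4.47 / 0.19 = 1.4974 / 0.19 = 7.8810
A₂/A₁ = e^7.8810 ≈ 2646

2646.50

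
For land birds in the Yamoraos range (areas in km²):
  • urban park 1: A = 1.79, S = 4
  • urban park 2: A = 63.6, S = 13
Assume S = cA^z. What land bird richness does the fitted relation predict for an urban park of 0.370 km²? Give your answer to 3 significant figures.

2.38

z = ln(13/4) / ln(63.6/1.79) = 1.1787 / 3.5704 = 0.3301
c = 4 / 1.79^0.3301 = 4 / 1.212 = 3.301
S₃ = 3.301 × 0.37^0.3301 = 3.301 × 0.7202 ≈ 2.377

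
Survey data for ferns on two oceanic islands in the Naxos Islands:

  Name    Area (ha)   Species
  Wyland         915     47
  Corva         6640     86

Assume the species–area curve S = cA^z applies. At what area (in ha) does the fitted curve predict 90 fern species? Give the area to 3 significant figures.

7710 ha

z = ln(86/47) / ln(6640/915) = 0.6042 / 1.9819 = 0.3049
c = 47 / 915^0.3049 = 47 / 7.995 = 5.879
A = (90/5.879)^(1/0.3049) ⇒ ln A = ln(15.31)/0.3049 = 8.9500
A = e^8.9500 ≈ 7708 ha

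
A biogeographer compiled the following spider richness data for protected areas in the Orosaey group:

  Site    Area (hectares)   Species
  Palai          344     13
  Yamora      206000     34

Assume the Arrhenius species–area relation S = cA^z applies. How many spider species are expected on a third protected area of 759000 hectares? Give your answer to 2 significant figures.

41

z = ln(34/13) / ln(206000/344) = 0.9614 / 6.3950 = 0.1503
c = 13 / 344^0.1503 = 13 / 2.406 = 5.403
S₃ = 5.403 × 759000^0.1503 = 5.403 × 7.656 ≈ 41.36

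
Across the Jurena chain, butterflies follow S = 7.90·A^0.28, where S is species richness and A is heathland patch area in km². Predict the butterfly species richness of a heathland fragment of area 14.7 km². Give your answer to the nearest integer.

17 species

S = 7.9 × 14.7^0.28 = 7.9 × 2.123 ≈ 16.77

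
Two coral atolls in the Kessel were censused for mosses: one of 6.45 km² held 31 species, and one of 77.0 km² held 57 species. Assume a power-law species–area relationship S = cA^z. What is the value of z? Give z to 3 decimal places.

Taking logs: ln S = ln c + z ln A, so z = (ln S₂ − ln S₁)/(ln A₂ − ln A₁).
z = ln(57/31) / ln(77/6.45) = ln(1.839) / ln(11.94) = 0.6091 / 2.4797 = 0.2456

0.246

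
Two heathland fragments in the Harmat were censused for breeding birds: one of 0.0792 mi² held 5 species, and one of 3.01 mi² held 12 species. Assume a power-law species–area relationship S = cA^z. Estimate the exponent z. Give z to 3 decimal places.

Taking logs: ln S = ln c + z ln A, so z = (ln S₂ − ln S₁)/(ln A₂ − ln A₁).
z = ln(12/5) / ln(3.01/0.0792) = ln(2.4) / ln(38.01) = 0.8755 / 3.6377 = 0.2407

0.241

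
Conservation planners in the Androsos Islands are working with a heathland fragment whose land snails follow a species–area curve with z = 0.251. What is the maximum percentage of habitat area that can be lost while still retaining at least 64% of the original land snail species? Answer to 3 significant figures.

83.1%

Need (A_new/A_old)^0.251 = 0.64, so A_new/A_old = 0.64^(1/0.251) = 0.64^3.984
ln(A_new/A_old) = ln 0.64 / 0.251 = -0.4463 / 0.251 = -1.7780
A_new/A_old = e^-1.7780 ≈ 0.169
Fraction that can be lost = 1 − 0.169 = 0.831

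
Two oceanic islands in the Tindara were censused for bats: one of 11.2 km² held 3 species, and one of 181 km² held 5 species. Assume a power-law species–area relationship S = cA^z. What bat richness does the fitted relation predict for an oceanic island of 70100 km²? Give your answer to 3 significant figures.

14.9

z = ln(5/3) / ln(181/11.2) = 0.5108 / 2.7826 = 0.1836
c = 3 / 11.2^0.1836 = 3 / 1.558 = 1.925
S₃ = 1.925 × 70100^0.1836 = 1.925 × 7.755 ≈ 14.93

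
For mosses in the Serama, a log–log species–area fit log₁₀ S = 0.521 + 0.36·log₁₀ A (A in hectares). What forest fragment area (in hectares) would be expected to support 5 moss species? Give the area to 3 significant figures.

3.12 hectares

5 = 3.319 × A^0.36  ⇒  A^0.36 = 5/3.319 = 1.507
ln A = ln(1.507) / 0.36 = 0.4098 / 0.36 = 1.1383
A = e^1.1383 ≈ 3.121 hectares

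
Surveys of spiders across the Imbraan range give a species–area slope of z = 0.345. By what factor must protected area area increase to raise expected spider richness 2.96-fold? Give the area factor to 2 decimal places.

23.23

(A₂/A₁)^0.345 = 2.96, so A₂/A₁ = 2.96^(1/0.345) = 2.96^2.899
ln(A₂/A₁) = ln 2.96 / 0.345 = 1.0852 / 0.345 = 3.1455
A₂/A₁ = e^3.1455 ≈ 23.23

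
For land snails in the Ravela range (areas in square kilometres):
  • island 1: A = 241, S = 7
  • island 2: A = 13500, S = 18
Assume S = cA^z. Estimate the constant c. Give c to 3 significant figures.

1.93

z = ln(S₂/S₁) / ln(A₂/A₁) = ln(18/7) / ln(13500/241) = 0.9445 / 4.0256 = 0.2346
c = S₁ / A₁^z = 7 / 241^0.2346 = 7 / 3.621 = 1.933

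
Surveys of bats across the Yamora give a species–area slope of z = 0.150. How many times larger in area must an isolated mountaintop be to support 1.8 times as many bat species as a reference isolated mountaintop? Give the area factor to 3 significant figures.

50.3

(A₂/A₁)^0.15 = 1.8, so A₂/A₁ = 1.8^(1/0.15) = 1.8^6.667
ln(A₂/A₁) = ln 1.8 / 0.15 = 0.5878 / 0.15 = 3.9186
A₂/A₁ = e^3.9186 ≈ 50.33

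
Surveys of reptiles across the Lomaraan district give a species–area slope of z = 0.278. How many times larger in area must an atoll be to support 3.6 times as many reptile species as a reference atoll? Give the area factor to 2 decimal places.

(A₂/A₁)^0.278 = 3.6, so A₂/A₁ = 3.6^(1/0.278) = 3.6^3.597
ln(A₂/A₁) = ln 3.6 / 0.278 = 1.2809 / 0.278 = 4.6077
A₂/A₁ = e^4.6077 ≈ 100.3

100.25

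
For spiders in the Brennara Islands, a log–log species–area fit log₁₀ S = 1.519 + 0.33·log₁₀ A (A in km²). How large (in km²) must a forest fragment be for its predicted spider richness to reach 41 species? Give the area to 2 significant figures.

1.9 km²

41 = 33.04 × A^0.33  ⇒  A^0.33 = 41/33.04 = 1.241
ln A = ln(1.241) / 0.33 = 0.2159 / 0.33 = 0.6544
A = e^0.6544 ≈ 1.924 km²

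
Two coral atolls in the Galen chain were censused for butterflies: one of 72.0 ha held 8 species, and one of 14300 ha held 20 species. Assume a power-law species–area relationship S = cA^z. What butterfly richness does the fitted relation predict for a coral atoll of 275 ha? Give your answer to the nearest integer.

z = ln(20/8) / ln(14300/72) = 0.9163 / 5.2913 = 0.1732
c = 8 / 72^0.1732 = 8 / 2.097 = 3.815
S₃ = 3.815 × 275^0.1732 = 3.815 × 2.645 ≈ 10.09

10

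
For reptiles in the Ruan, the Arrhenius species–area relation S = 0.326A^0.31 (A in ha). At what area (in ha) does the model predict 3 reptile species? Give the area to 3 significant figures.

3 = 0.326 × A^0.31  ⇒  A^0.31 = 3/0.326 = 9.202
ln A = ln(9.202) / 0.31 = 2.2195 / 0.31 = 7.1596
A = e^7.1596 ≈ 1286 ha

1290 ha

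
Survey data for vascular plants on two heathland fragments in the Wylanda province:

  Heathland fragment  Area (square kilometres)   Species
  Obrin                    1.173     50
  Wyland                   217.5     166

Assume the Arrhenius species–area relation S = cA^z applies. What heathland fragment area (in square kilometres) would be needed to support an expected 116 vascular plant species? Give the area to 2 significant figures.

z = ln(166/50) / ln(217.5/1.173) = 1.2000 / 5.2226 = 0.2298
c = 50 / 1.173^0.2298 = 50 / 1.037 = 48.2
A = (116/48.2)^(1/0.2298) ⇒ ln A = ln(2.407)/0.2298 = 3.8223
A = e^3.8223 ≈ 45.71 square kilometres

46 square kilometres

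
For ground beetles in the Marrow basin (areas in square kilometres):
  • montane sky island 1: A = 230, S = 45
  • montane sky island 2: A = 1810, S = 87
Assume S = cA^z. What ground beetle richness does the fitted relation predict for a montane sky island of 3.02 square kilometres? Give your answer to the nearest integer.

11

z = ln(87/45) / ln(1810/230) = 0.6592 / 2.0630 = 0.3196
c = 45 / 230^0.3196 = 45 / 5.685 = 7.916
S₃ = 7.916 × 3.02^0.3196 = 7.916 × 1.424 ≈ 11.27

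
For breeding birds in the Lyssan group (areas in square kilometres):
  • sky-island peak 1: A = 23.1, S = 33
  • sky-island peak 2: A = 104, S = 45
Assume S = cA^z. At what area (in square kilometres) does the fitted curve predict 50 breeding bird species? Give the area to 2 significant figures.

z = ln(45/33) / ln(104/23.1) = 0.3102 / 1.5046 = 0.2061
c = 33 / 23.1^0.2061 = 33 / 1.91 = 17.27
A = (50/17.27)^(1/0.2061) ⇒ ln A = ln(2.894)/0.2061 = 5.1555
A = e^5.1555 ≈ 173.4 square kilometres

170 square kilometres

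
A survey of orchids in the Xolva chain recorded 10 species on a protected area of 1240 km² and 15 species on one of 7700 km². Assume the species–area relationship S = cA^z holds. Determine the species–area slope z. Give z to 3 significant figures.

Taking logs: ln S = ln c + z ln A, so z = (ln S₂ − ln S₁)/(ln A₂ − ln A₁).
z = ln(15/10) / ln(7700/1240) = ln(1.5) / ln(6.21) = 0.4055 / 1.8261 = 0.2220

0.222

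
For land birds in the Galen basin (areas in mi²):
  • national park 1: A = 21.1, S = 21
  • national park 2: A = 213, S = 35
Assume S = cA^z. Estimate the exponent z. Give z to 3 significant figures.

Taking logs: ln S = ln c + z ln A, so z = (ln S₂ − ln S₁)/(ln A₂ − ln A₁).
z = ln(35/21) / ln(213/21.1) = ln(1.667) / ln(10.09) = 0.5108 / 2.3120 = 0.2209

0.221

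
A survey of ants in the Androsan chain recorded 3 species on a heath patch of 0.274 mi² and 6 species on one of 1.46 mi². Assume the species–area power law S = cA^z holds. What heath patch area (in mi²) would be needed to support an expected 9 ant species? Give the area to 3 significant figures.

3.88 mi²

z = ln(6/3) / ln(1.46/0.274) = 0.6931 / 1.6731 = 0.4143
c = 3 / 0.274^0.4143 = 3 / 0.5849 = 5.129
A = (9/5.129)^(1/0.4143) ⇒ ln A = ln(1.755)/0.4143 = 1.3571
A = e^1.3571 ≈ 3.885 mi²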